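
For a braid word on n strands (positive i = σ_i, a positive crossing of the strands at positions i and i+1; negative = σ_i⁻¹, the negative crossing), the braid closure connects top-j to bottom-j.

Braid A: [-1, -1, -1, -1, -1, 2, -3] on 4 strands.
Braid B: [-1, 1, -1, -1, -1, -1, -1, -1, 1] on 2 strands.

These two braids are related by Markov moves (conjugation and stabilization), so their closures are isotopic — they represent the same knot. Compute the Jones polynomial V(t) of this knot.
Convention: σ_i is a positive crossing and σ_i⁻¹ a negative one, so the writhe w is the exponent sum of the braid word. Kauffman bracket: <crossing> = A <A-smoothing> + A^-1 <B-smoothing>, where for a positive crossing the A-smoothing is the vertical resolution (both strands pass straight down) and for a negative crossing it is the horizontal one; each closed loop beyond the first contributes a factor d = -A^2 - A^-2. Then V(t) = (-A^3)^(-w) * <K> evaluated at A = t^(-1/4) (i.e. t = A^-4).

Markov-equivalent braids have isotopic closures, hence identical knot invariants. Strip the Markov moves from each word to reach a common short braid β, then compute V(t) once on β.
Braid A: s1^-1 s1^-1 s1^-1 s1^-1 s1^-1 s2 s3^-1 on 4 strands reduces by inverse Markov moves (closure unchanged at each step):
  Destabilize: the word has the form β·s3^-1 where s3^-1 occurs only as the final letter (β ∈ B_3); drop it and the last strand → 3 strands.
  Destabilize: the word has the form β·s2 where s2 occurs only as the final letter (β ∈ B_2); drop it and the last strand → 2 strands.
Reduced to β = s1^-1 s1^-1 s1^-1 s1^-1 s1^-1 on 2 strands, 5 crossings.
Braid B: s1^-1 s1 s1^-1 s1^-1 s1^-1 s1^-1 s1^-1 s1^-1 s1 on 2 strands reduces by inverse Markov moves (closure unchanged at each step):
  Deconjugate: the word is γ·β·γ⁻¹ with γ = s1^-1 s1 (prefix) and γ⁻¹ = s1^-1 s1 (suffix); strip both.
Reduced to β = s1^-1 s1^-1 s1^-1 s1^-1 s1^-1 on 2 strands, 5 crossings.
Both give the same β = s1^-1 s1^-1 s1^-1 s1^-1 s1^-1 on 2 strands, so one state sum suffices:
Braid: s1^-1 s1^-1 s1^-1 s1^-1 s1^-1 on 2 strands, 5 crossings.
Writhe w = (#positive) - (#negative) = 0 - 5 = -5.
Enumerate smoothing states for the bracket polynomial. There are 2^5 = 32 states.
Each crossing splits two ways (0=vertical, 1=horizontal). The state's weight is A^(#A-smoothings - #B-smoothings) * d^(loops - 1).
  state 00000: A-exp=-5, loops=2, term = A^-5 * d^1
  state 00001: A-exp=-3, loops=1, term = A^-3 * d^0
  state 00010: A-exp=-3, loops=1, term = A^-3 * d^0
  state 00011: A-exp=-1, loops=2, term = A^-1 * d^1
  state 00100: A-exp=-3, loops=1, term = A^-3 * d^0
  state 00101: A-exp=-1, loops=2, term = A^-1 * d^1
  state 00110: A-exp=-1, loops=2, term = A^-1 * d^1
  state 00111: A-exp=+1, loops=3, term = A^1 * d^2
  state 01000: A-exp=-3, loops=1, term = A^-3 * d^0
  state 01001: A-exp=-1, loops=2, term = A^-1 * d^1
  state 01010: A-exp=-1, loops=2, term = A^-1 * d^1
  state 01011: A-exp=+1, loops=3, term = A^1 * d^2
  state 01100: A-exp=-1, loops=2, term = A^-1 * d^1
  state 01101: A-exp=+1, loops=3, term = A^1 * d^2
  state 01110: A-exp=+1, loops=3, term = A^1 * d^2
  state 01111: A-exp=+3, loops=4, term = A^3 * d^3
  state 10000: A-exp=-3, loops=1, term = A^-3 * d^0
  state 10001: A-exp=-1, loops=2, term = A^-1 * d^1
  state 10010: A-exp=-1, loops=2, term = A^-1 * d^1
  state 10011: A-exp=+1, loops=3, term = A^1 * d^2
  state 10100: A-exp=-1, loops=2, term = A^-1 * d^1
  state 10101: A-exp=+1, loops=3, term = A^1 * d^2
  state 10110: A-exp=+1, loops=3, term = A^1 * d^2
  state 10111: A-exp=+3, loops=4, term = A^3 * d^3
  state 11000: A-exp=-1, loops=2, term = A^-1 * d^1
  state 11001: A-exp=+1, loops=3, term = A^1 * d^2
  state 11010: A-exp=+1, loops=3, term = A^1 * d^2
  state 11011: A-exp=+3, loops=4, term = A^3 * d^3
  state 11100: A-exp=+1, loops=3, term = A^1 * d^2
  state 11101: A-exp=+3, loops=4, term = A^3 * d^3
  state 11110: A-exp=+3, loops=4, term = A^3 * d^3
  state 11111: A-exp=+5, loops=5, term = A^5 * d^4
Collect the terms by A-exponent (count of states per loop number):
Powers of d = -A^2 - A^-2: d^2 = A^4 + 2 + A^-4; d^3 = -A^6 - 3*A^2 - 3*A^-2 - A^-6; d^4 = A^8 + 4*A^4 + 6 + 4*A^-4 + A^-8.
  A^5 * (d^4) = A^13 + 4*A^9 + 6*A^5 + 4*A + A^-3
  A^3 * (5*d^3) = -5*A^9 - 15*A^5 - 15*A - 5*A^-3
  A^1 * (10*d^2) = 10*A^5 + 20*A + 10*A^-3
  A^-1 * (10*d) = -10*A - 10*A^-3
  A^-3 * (5) = 5*A^-3
  A^-5 * (d) = -A^-3 - A^-7
Summing the groups: <K> = A^13 - A^9 + A^5 - A - A^-7
Normalise by the writhe: (-A^3)^(-w) = (-A^3)^(5) = -A^15, so f(A) = -A^15 * <K> = -A^28 + A^24 - A^20 + A^16 + A^8.
Substitute A = t^(-1/4), i.e. A^e → t^(-e/4): V(t) = t^-2 + t^-4 - t^-5 + t^-6 - t^-7

Answer: t^-2 + t^-4 - t^-5 + t^-6 - t^-7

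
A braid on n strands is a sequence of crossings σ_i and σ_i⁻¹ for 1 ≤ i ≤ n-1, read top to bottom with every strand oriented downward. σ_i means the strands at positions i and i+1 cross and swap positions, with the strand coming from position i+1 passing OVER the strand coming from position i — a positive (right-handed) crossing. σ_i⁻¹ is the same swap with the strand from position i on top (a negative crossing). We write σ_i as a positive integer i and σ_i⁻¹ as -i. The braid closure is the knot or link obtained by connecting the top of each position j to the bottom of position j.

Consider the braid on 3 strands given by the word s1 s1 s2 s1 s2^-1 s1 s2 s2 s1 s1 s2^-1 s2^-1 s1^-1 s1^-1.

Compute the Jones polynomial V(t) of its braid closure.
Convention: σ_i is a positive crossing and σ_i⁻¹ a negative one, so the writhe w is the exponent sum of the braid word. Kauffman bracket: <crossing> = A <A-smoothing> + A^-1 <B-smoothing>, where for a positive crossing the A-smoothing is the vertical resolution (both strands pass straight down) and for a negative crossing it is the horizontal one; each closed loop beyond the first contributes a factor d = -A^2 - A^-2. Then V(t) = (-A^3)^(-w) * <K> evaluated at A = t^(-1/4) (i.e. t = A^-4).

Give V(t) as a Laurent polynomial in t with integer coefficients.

The presented braid s1 s1 s2 s1 s2^-1 s1 s2 s2 s1 s1 s2^-1 s2^-1 s1^-1 s1^-1 on 3 strands reduces by inverse Markov moves (closure unchanged at each step):
  Deconjugate: the word is γ·β·γ⁻¹ with γ = s1 s1 (prefix) and γ⁻¹ = s1^-1 s1^-1 (suffix); strip both.
  Deconjugate: the word is γ·β·γ⁻¹ with γ = s2 (prefix) and γ⁻¹ = s2^-1 (suffix); strip both.
Reduced to β = s1 s2^-1 s1 s2 s2 s1 s1 s2^-1 on 3 strands, 8 crossings.
Compute on β:
Braid: s1 s2^-1 s1 s2 s2 s1 s1 s2^-1 on 3 strands, 8 crossings.
Writhe w = (#positive) - (#negative) = 6 - 2 = 4.
State-sum expansion of <K>. There are 2^8 = 256 states.
For each crossing: s=0 is the vertical smoothing, s=1 horizontal. Crossing k contributes A^(sign_k * (1 - 2*s_k)); loop factor d = -A^2 - A^-2.
Tabulate the states by total A-exponent and number of loops L (A-exp: L × count):
  A^8: L=3 ×1
  A^6: L=2 ×6, L=4 ×2
  A^4: L=1 ×11, L=3 ×16, L=5 ×1
  A^2: L=2 ×47, L=4 ×9
  A^0: L=1 ×26, L=3 ×43, L=5 ×1
  A^-2: L=2 ×41, L=4 ×15
  A^-4: L=3 ×26, L=5 ×2
  A^-6: L=4 ×8
  A^-8: L=5 ×1
Each group contributes A^e * Σ count * d^(L-1):
Powers of d = -A^2 - A^-2: d^2 = A^4 + 2 + A^-4; d^3 = -A^6 - 3*A^2 - 3*A^-2 - A^-6; d^4 = A^8 + 4*A^4 + 6 + 4*A^-4 + A^-8.
  A^8 * (d^2) = A^12 + 2*A^8 + A^4
  A^6 * (6*d + 2*d^3) = -2*A^12 - 12*A^8 - 12*A^4 - 2
  A^4 * (11 + 16*d^2 + d^4) = A^12 + 20*A^8 + 49*A^4 + 20 + A^-4
  A^2 * (47*d + 9*d^3) = -9*A^8 - 74*A^4 - 74 - 9*A^-4
  A^0 * (26 + 43*d^2 + d^4) = A^8 + 47*A^4 + 118 + 47*A^-4 + A^-8
  A^-2 * (41*d + 15*d^3) = -15*A^4 - 86 - 86*A^-4 - 15*A^-8
  A^-4 * (26*d^2 + 2*d^4) = 2*A^4 + 34 + 64*A^-4 + 34*A^-8 + 2*A^-12
  A^-6 * (8*d^3) = -8 - 24*A^-4 - 24*A^-8 - 8*A^-12
  A^-8 * (d^4) = 1 + 4*A^-4 + 6*A^-8 + 4*A^-12 + A^-16
Summing the groups: <K> = 2*A^8 - 2*A^4 + 3 - 3*A^-4 + 2*A^-8 - 2*A^-12 + A^-16
Normalise by the writhe: (-A^3)^(-w) = (-A^3)^(-4) = A^-12, so f(A) = A^-12 * <K> = 2*A^-4 - 2*A^-8 + 3*A^-12 - 3*A^-16 + 2*A^-20 - 2*A^-24 + A^-28.
Substitute A = t^(-1/4), i.e. A^e → t^(-e/4): V(t) = t^7 - 2*t^6 + 2*t^5 - 3*t^4 + 3*t^3 - 2*t^2 + 2*t

Answer: t^7 - 2*t^6 + 2*t^5 - 3*t^4 + 3*t^3 - 2*t^2 + 2*t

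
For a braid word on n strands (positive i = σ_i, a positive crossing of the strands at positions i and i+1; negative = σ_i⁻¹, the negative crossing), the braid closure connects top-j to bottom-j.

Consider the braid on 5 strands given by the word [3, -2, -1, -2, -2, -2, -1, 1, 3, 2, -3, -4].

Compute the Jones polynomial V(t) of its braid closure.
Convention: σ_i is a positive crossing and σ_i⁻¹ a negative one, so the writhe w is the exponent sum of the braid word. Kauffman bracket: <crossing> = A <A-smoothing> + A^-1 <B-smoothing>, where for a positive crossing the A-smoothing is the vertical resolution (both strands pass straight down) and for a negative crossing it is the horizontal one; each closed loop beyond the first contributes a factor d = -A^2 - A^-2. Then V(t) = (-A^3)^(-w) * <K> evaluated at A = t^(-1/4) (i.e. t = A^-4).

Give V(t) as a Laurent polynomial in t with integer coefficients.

t^-1 + t^-3 - t^-4

Derivation:
The presented braid s3 s2^-1 s1^-1 s2^-1 s2^-1 s2^-1 s1^-1 s1 s3 s2 s3^-1 s4^-1 on 5 strands reduces by inverse Markov moves (closure unchanged at each step):
  Destabilize: the word has the form β·s4^-1 where s4^-1 occurs only as the final letter (β ∈ B_4); drop it and the last strand → 4 strands.
  Deconjugate: the word is γ·β·γ⁻¹ with γ = s3 s2^-1 (prefix) and γ⁻¹ = s2 s3^-1 (suffix); strip both.
  Destabilize: the word has the form β·s3 where s3 occurs only as the final letter (β ∈ B_3); drop it and the last strand → 3 strands.
Reduced to β = s1^-1 s2^-1 s2^-1 s2^-1 s1^-1 s1 on 3 strands, 6 crossings.
Compute on β:
First cancel adjacent σ_i σ_i⁻¹ pairs (Reidemeister II — same braid, same closure): s1^-1 s2^-1 s2^-1 s2^-1 s1^-1 s1 → s1^-1 s2^-1 s2^-1 s2^-1.
Braid: s1^-1 s2^-1 s2^-1 s2^-1 on 3 strands, 4 crossings.
Writhe w = (#positive) - (#negative) = 0 - 4 = -4.
Computing the Kauffman bracket via state sum. There are 2^4 = 16 states.
For each crossing: s=0 is the vertical smoothing, s=1 horizontal. Crossing k contributes A^(sign_k * (1 - 2*s_k)); loop factor d = -A^2 - A^-2.
  state 0000: A-exp=-4, loops=3, term = A^-4 * d^2
  state 0001: A-exp=-2, loops=2, term = A^-2 * d^1
  state 0010: A-exp=-2, loops=2, term = A^-2 * d^1
  state 0011: A-exp=+0, loops=3, term = A^0 * d^2
  state 0100: A-exp=-2, loops=2, term = A^-2 * d^1
  state 0101: A-exp=+0, loops=3, term = A^0 * d^2
  state 0110: A-exp=+0, loops=3, term = A^0 * d^2
  state 0111: A-exp=+2, loops=4, term = A^2 * d^3
  state 1000: A-exp=-2, loops=2, term = A^-2 * d^1
  state 1001: A-exp=+0, loops=1, term = A^0 * d^0
  state 1010: A-exp=+0, loops=1, term = A^0 * d^0
  state 1011: A-exp=+2, loops=2, term = A^2 * d^1
  state 1100: A-exp=+0, loops=1, term = A^0 * d^0
  state 1101: A-exp=+2, loops=2, term = A^2 * d^1
  state 1110: A-exp=+2, loops=2, term = A^2 * d^1
  state 1111: A-exp=+4, loops=3, term = A^4 * d^2
Collect the terms by A-exponent (count of states per loop number):
Powers of d = -A^2 - A^-2: d^2 = A^4 + 2 + A^-4; d^3 = -A^6 - 3*A^2 - 3*A^-2 - A^-6.
  A^4 * (d^2) = A^8 + 2*A^4 + 1
  A^2 * (3*d + d^3) = -A^8 - 6*A^4 - 6 - A^-4
  A^0 * (3 + 3*d^2) = 3*A^4 + 9 + 3*A^-4
  A^-2 * (4*d) = -4 - 4*A^-4
  A^-4 * (d^2) = 1 + 2*A^-4 + A^-8
Summing the groups: <K> = -A^4 + 1 + A^-8
Normalise by the writhe: (-A^3)^(-w) = (-A^3)^(4) = A^12, so f(A) = A^12 * <K> = -A^16 + A^12 + A^4.
Substitute A = t^(-1/4), i.e. A^e → t^(-e/4): V(t) = t^-1 + t^-3 - t^-4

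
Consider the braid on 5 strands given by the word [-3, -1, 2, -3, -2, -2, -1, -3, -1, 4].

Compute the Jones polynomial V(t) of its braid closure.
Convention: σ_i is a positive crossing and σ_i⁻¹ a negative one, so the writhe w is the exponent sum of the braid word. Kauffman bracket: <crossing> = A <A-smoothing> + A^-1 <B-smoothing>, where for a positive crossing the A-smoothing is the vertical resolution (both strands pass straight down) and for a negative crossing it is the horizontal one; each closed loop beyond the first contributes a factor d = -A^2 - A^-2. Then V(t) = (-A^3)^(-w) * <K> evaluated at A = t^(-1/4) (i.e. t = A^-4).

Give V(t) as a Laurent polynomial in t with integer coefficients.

t^-2 - t^-3 + 3*t^-4 - 3*t^-5 + 4*t^-6 - 4*t^-7 + 2*t^-8 - 2*t^-9 + t^-10

Derivation:
The presented braid s3^-1 s1^-1 s2 s3^-1 s2^-1 s2^-1 s1^-1 s3^-1 s1^-1 s4 on 5 strands reduces by inverse Markov moves (closure unchanged at each step):
  Destabilize: the word has the form β·s4 where s4 occurs only as the final letter (β ∈ B_4); drop it and the last strand → 4 strands.
Reduced to β = s3^-1 s1^-1 s2 s3^-1 s2^-1 s2^-1 s1^-1 s3^-1 s1^-1 on 4 strands, 9 crossings.
Compute on β:
Braid: s3^-1 s1^-1 s2 s3^-1 s2^-1 s2^-1 s1^-1 s3^-1 s1^-1 on 4 strands, 9 crossings.
Writhe w = (#positive) - (#negative) = 1 - 8 = -7.
State-sum expansion of <K>. There are 2^9 = 512 states.
Smooth each crossing (0=||, 1=⌣⌢); contribution A^(Σ sign_k(1-2s_k)) * d^(L-1).
Tabulate the states by total A-exponent and number of loops L (A-exp: L × count):
  A^9: L=6 ×1
  A^7: L=5 ×9
  A^5: L=4 ×34, L=6 ×2
  A^3: L=3 ×67, L=5 ×17
  A^1: L=2 ×69, L=4 ×56, L=6 ×1
  A^-1: L=1 ×30, L=3 ×88, L=5 ×8
  A^-3: L=2 ×61, L=4 ×23
  A^-5: L=1 ×9, L=3 ×26, L=5 ×1
  A^-7: L=2 ×6, L=4 ×3
  A^-9: L=3 ×1
Each group contributes A^e * Σ count * d^(L-1):
Powers of d = -A^2 - A^-2: d^2 = A^4 + 2 + A^-4; d^3 = -A^6 - 3*A^2 - 3*A^-2 - A^-6; d^4 = A^8 + 4*A^4 + 6 + 4*A^-4 + A^-8; d^5 = -A^10 - 5*A^6 - 10*A^2 - 10*A^-2 - 5*A^-6 - A^-10.
  A^9 * (d^5) = -A^19 - 5*A^15 - 10*A^11 - 10*A^7 - 5*A^3 - A^-1
  A^7 * (9*d^4) = 9*A^15 + 36*A^11 + 54*A^7 + 36*A^3 + 9*A^-1
  A^5 * (34*d^3 + 2*d^5) = -2*A^15 - 44*A^11 - 122*A^7 - 122*A^3 - 44*A^-1 - 2*A^-5
  A^3 * (67*d^2 + 17*d^4) = 17*A^11 + 135*A^7 + 236*A^3 + 135*A^-1 + 17*A^-5
  A^1 * (69*d + 56*d^3 + d^5) = -A^11 - 61*A^7 - 247*A^3 - 247*A^-1 - 61*A^-5 - A^-9
  A^-1 * (30 + 88*d^2 + 8*d^4) = 8*A^7 + 120*A^3 + 254*A^-1 + 120*A^-5 + 8*A^-9
  A^-3 * (61*d + 23*d^3) = -23*A^3 - 130*A^-1 - 130*A^-5 - 23*A^-9
  A^-5 * (9 + 26*d^2 + d^4) = A^3 + 30*A^-1 + 67*A^-5 + 30*A^-9 + A^-13
  A^-7 * (6*d + 3*d^3) = -3*A^-1 - 15*A^-5 - 15*A^-9 - 3*A^-13
  A^-9 * (d^2) = A^-5 + 2*A^-9 + A^-13
Summing the groups: <K> = -A^19 + 2*A^15 - 2*A^11 + 4*A^7 - 4*A^3 + 3*A^-1 - 3*A^-5 + A^-9 - A^-13
Normalise by the writhe: (-A^3)^(-w) = (-A^3)^(7) = -A^21, so f(A) = -A^21 * <K> = A^40 - 2*A^36 + 2*A^32 - 4*A^28 + 4*A^24 - 3*A^20 + 3*A^16 - A^12 + A^8.
Substitute A = t^(-1/4), i.e. A^e → t^(-e/4): V(t) = t^-2 - t^-3 + 3*t^-4 - 3*t^-5 + 4*t^-6 - 4*t^-7 + 2*t^-8 - 2*t^-9 + t^-10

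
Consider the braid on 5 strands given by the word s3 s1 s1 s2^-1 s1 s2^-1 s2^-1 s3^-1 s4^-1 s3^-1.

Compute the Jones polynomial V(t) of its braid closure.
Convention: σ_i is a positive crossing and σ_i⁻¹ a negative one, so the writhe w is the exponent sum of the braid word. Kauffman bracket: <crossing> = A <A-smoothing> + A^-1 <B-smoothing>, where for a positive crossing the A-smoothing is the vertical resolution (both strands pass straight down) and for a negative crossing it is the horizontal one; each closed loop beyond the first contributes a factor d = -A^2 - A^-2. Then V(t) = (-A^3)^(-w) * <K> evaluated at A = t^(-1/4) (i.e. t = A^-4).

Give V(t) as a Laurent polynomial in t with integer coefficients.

The presented braid s3 s1 s1 s2^-1 s1 s2^-1 s2^-1 s3^-1 s4^-1 s3^-1 on 5 strands reduces by inverse Markov moves (closure unchanged at each step):
  Deconjugate: the word is γ·β·γ⁻¹ with γ = s3 (prefix) and γ⁻¹ = s3^-1 (suffix); strip both.
  Destabilize: the word has the form β·s4^-1 where s4^-1 occurs only as the final letter (β ∈ B_4); drop it and the last strand → 4 strands.
  Destabilize: the word has the form β·s3^-1 where s3^-1 occurs only as the final letter (β ∈ B_3); drop it and the last strand → 3 strands.
Reduced to β = s1 s1 s2^-1 s1 s2^-1 s2^-1 on 3 strands, 6 crossings.
Compute on β:
Braid: s1 s1 s2^-1 s1 s2^-1 s2^-1 on 3 strands, 6 crossings.
Writhe w = (#positive) - (#negative) = 3 - 3 = 0.
State-sum expansion of <K>. There are 2^6 = 64 states.
Each crossing splits two ways (0=vertical, 1=horizontal). The state's weight is A^(#A-smoothings - #B-smoothings) * d^(loops - 1).
Tabulate the states by total A-exponent and number of loops L (A-exp: L × count):
  A^6: L=4 ×1
  A^4: L=3 ×6
  A^2: L=2 ×14, L=4 ×1
  A^0: L=1 ×13, L=3 ×7
  A^-2: L=2 ×14, L=4 ×1
  A^-4: L=3 ×6
  A^-6: L=4 ×1
Each group contributes A^e * Σ count * d^(L-1):
Powers of d = -A^2 - A^-2: d^2 = A^4 + 2 + A^-4; d^3 = -A^6 - 3*A^2 - 3*A^-2 - A^-6.
  A^6 * (d^3) = -A^12 - 3*A^8 - 3*A^4 - 1
  A^4 * (6*d^2) = 6*A^8 + 12*A^4 + 6
  A^2 * (14*d + d^3) = -A^8 - 17*A^4 - 17 - A^-4
  A^0 * (13 + 7*d^2) = 7*A^4 + 27 + 7*A^-4
  A^-2 * (14*d + d^3) = -A^4 - 17 - 17*A^-4 - A^-8
  A^-4 * (6*d^2) = 6 + 12*A^-4 + 6*A^-8
  A^-6 * (d^3) = -1 - 3*A^-4 - 3*A^-8 - A^-12
Summing the groups: <K> = -A^12 + 2*A^8 - 2*A^4 + 3 - 2*A^-4 + 2*A^-8 - A^-12
Normalise by the writhe: (-A^3)^(-w) = (-A^3)^(0) = 1, so f(A) = 1 * <K> = -A^12 + 2*A^8 - 2*A^4 + 3 - 2*A^-4 + 2*A^-8 - A^-12.
Substitute A = t^(-1/4), i.e. A^e → t^(-e/4): V(t) = -t^3 + 2*t^2 - 2*t + 3 - 2*t^-1 + 2*t^-2 - t^-3

Answer: -t^3 + 2*t^2 - 2*t + 3 - 2*t^-1 + 2*t^-2 - t^-3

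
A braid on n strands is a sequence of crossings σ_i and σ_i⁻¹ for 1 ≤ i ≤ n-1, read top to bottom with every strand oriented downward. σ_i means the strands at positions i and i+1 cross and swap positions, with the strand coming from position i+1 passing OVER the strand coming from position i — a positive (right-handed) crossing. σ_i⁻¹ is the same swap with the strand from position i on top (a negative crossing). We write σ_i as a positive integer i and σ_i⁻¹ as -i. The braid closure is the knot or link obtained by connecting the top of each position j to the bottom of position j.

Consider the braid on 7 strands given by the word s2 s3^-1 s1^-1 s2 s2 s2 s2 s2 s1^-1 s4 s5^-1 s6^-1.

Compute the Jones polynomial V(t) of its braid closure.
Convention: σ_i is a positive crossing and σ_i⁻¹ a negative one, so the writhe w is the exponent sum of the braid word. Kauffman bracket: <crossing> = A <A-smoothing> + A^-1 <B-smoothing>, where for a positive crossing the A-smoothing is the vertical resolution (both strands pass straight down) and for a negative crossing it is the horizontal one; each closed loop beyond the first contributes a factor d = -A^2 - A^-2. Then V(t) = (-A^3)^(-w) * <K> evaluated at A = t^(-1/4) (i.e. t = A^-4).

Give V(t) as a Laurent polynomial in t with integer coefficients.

t^8 - 2*t^7 + 2*t^6 - 3*t^5 + 3*t^4 - 2*t^3 + 2*t^2 - t + 1

Derivation:
The presented braid s2 s3^-1 s1^-1 s2 s2 s2 s2 s2 s1^-1 s4 s5^-1 s6^-1 on 7 strands reduces by inverse Markov moves (closure unchanged at each step):
  Destabilize: the word has the form β·s6^-1 where s6^-1 occurs only as the final letter (β ∈ B_6); drop it and the last strand → 6 strands.
  Destabilize: the word has the form β·s5^-1 where s5^-1 occurs only as the final letter (β ∈ B_5); drop it and the last strand → 5 strands.
  Destabilize: the word has the form β·s4 where s4 occurs only as the final letter (β ∈ B_4); drop it and the last strand → 4 strands.
Reduced to β = s2 s3^-1 s1^-1 s2 s2 s2 s2 s2 s1^-1 on 4 strands, 9 crossings.
Compute on β:
Braid: s2 s3^-1 s1^-1 s2 s2 s2 s2 s2 s1^-1 on 4 strands, 9 crossings.
Writhe w = (#positive) - (#negative) = 6 - 3 = 3.
State-sum expansion of <K>. There are 2^9 = 512 states.
Smooth each crossing (0=||, 1=⌣⌢); contribution A^(Σ sign_k(1-2s_k)) * d^(L-1).
Tabulate the states by total A-exponent and number of loops L (A-exp: L × count):
  A^9: L=3 ×1
  A^7: L=2 ×8, L=4 ×1
  A^5: L=1 ×17, L=3 ×19
  A^3: L=2 ×63, L=4 ×21
  A^1: L=3 ×111, L=5 ×15
  A^-1: L=4 ×120, L=6 ×6
  A^-3: L=5 ×83, L=7 ×1
  A^-5: L=6 ×36
  A^-7: L=7 ×9
  A^-9: L=8 ×1
Each group contributes A^e * Σ count * d^(L-1):
Powers of d = -A^2 - A^-2: d^2 = A^4 + 2 + A^-4; d^3 = -A^6 - 3*A^2 - 3*A^-2 - A^-6; d^4 = A^8 + 4*A^4 + 6 + 4*A^-4 + A^-8; d^5 = -A^10 - 5*A^6 - 10*A^2 - 10*A^-2 - 5*A^-6 - A^-10; d^6 = A^12 + 6*A^8 + 15*A^4 + 20 + 15*A^-4 + 6*A^-8 + A^-12; d^7 = -A^14 - 7*A^10 - 21*A^6 - 35*A^2 - 35*A^-2 - 21*A^-6 - 7*A^-10 - A^-14.
  A^9 * (d^2) = A^13 + 2*A^9 + A^5
  A^7 * (8*d + d^3) = -A^13 - 11*A^9 - 11*A^5 - A
  A^5 * (17 + 19*d^2) = 19*A^9 + 55*A^5 + 19*A
  A^3 * (63*d + 21*d^3) = -21*A^9 - 126*A^5 - 126*A - 21*A^-3
  A^1 * (111*d^2 + 15*d^4) = 15*A^9 + 171*A^5 + 312*A + 171*A^-3 + 15*A^-7
  A^-1 * (120*d^3 + 6*d^5) = -6*A^9 - 150*A^5 - 420*A - 420*A^-3 - 150*A^-7 - 6*A^-11
  A^-3 * (83*d^4 + d^6) = A^9 + 89*A^5 + 347*A + 518*A^-3 + 347*A^-7 + 89*A^-11 + A^-15
  A^-5 * (36*d^5) = -36*A^5 - 180*A - 360*A^-3 - 360*A^-7 - 180*A^-11 - 36*A^-15
  A^-7 * (9*d^6) = 9*A^5 + 54*A + 135*A^-3 + 180*A^-7 + 135*A^-11 + 54*A^-15 + 9*A^-19
  A^-9 * (d^7) = -A^5 - 7*A - 21*A^-3 - 35*A^-7 - 35*A^-11 - 21*A^-15 - 7*A^-19 - A^-23
Summing the groups: <K> = -A^9 + A^5 - 2*A + 2*A^-3 - 3*A^-7 + 3*A^-11 - 2*A^-15 + 2*A^-19 - A^-23
Normalise by the writhe: (-A^3)^(-w) = (-A^3)^(-3) = -A^-9, so f(A) = -A^-9 * <K> = 1 - A^-4 + 2*A^-8 - 2*A^-12 + 3*A^-16 - 3*A^-20 + 2*A^-24 - 2*A^-28 + A^-32.
Substitute A = t^(-1/4), i.e. A^e → t^(-e/4): V(t) = t^8 - 2*t^7 + 2*t^6 - 3*t^5 + 3*t^4 - 2*t^3 + 2*t^2 - t + 1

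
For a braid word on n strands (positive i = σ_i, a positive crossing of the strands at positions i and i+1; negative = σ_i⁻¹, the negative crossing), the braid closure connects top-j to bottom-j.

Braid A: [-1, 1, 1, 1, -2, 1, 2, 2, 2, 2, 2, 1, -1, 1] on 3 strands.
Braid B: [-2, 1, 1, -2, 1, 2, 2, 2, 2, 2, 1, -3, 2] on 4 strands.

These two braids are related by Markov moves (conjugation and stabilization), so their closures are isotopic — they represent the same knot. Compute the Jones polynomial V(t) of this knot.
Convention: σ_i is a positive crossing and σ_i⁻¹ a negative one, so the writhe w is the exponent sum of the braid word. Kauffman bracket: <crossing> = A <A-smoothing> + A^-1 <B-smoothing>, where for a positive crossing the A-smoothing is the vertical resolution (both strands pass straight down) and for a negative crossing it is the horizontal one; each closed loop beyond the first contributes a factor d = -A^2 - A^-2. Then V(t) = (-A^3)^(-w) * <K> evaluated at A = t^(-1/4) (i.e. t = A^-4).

Markov-equivalent braids have isotopic closures, hence identical knot invariants. Strip the Markov moves from each word to reach a common short braid β, then compute V(t) once on β.
Braid A: s1^-1 s1 s1 s1 s2^-1 s1 s2 s2 s2 s2 s2 s1 s1^-1 s1 on 3 strands reduces by inverse Markov moves (closure unchanged at each step):
  Deconjugate: the word is γ·β·γ⁻¹ with γ = s1^-1 (prefix) and γ⁻¹ = s1 (suffix); strip both.
  Deconjugate: the word is γ·β·γ⁻¹ with γ = s1 (prefix) and γ⁻¹ = s1^-1 (suffix); strip both.
Reduced to β = s1 s1 s2^-1 s1 s2 s2 s2 s2 s2 s1 on 3 strands, 10 crossings.
Braid B: s2^-1 s1 s1 s2^-1 s1 s2 s2 s2 s2 s2 s1 s3^-1 s2 on 4 strands reduces by inverse Markov moves (closure unchanged at each step):
  Deconjugate: the word is γ·β·γ⁻¹ with γ = s2^-1 (prefix) and γ⁻¹ = s2 (suffix); strip both.
  Destabilize: the word has the form β·s3^-1 where s3^-1 occurs only as the final letter (β ∈ B_3); drop it and the last strand → 3 strands.
Reduced to β = s1 s1 s2^-1 s1 s2 s2 s2 s2 s2 s1 on 3 strands, 10 crossings.
Both give the same β = s1 s1 s2^-1 s1 s2 s2 s2 s2 s2 s1 on 3 strands, so one state sum suffices:
Braid: s1 s1 s2^-1 s1 s2 s2 s2 s2 s2 s1 on 3 strands, 10 crossings.
Writhe w = (#positive) - (#negative) = 9 - 1 = 8.
Computing the Kauffman bracket via state sum. There are 2^10 = 1024 states.
Each crossing splits two ways (0=vertical, 1=horizontal). The state's weight is A^(#A-smoothings - #B-smoothings) * d^(loops - 1).
Tabulate the states by total A-exponent and number of loops L (A-exp: L × count):
  A^10: L=2 ×1
  A^8: L=1 ×4, L=3 ×6
  A^6: L=2 ×35, L=4 ×10
  A^4: L=1 ×35, L=3 ×75, L=5 ×10
  A^2: L=2 ×115, L=4 ×90, L=6 ×5
  A^0: L=3 ×185, L=5 ×66, L=7 ×1
  A^-2: L=4 ×180, L=6 ×30
  A^-4: L=5 ×112, L=7 ×8
  A^-6: L=6 ×44, L=8 ×1
  A^-8: L=7 ×10
  A^-10: L=8 ×1
Each group contributes A^e * Σ count * d^(L-1):
Powers of d = -A^2 - A^-2: d^2 = A^4 + 2 + A^-4; d^3 = -A^6 - 3*A^2 - 3*A^-2 - A^-6; d^4 = A^8 + 4*A^4 + 6 + 4*A^-4 + A^-8; d^5 = -A^10 - 5*A^6 - 10*A^2 - 10*A^-2 - 5*A^-6 - A^-10; d^6 = A^12 + 6*A^8 + 15*A^4 + 20 + 15*A^-4 + 6*A^-8 + A^-12; d^7 = -A^14 - 7*A^10 - 21*A^6 - 35*A^2 - 35*A^-2 - 21*A^-6 - 7*A^-10 - A^-14.
  A^10 * (d) = -A^12 - A^8
  A^8 * (4 + 6*d^2) = 6*A^12 + 16*A^8 + 6*A^4
  A^6 * (35*d + 10*d^3) = -10*A^12 - 65*A^8 - 65*A^4 - 10
  A^4 * (35 + 75*d^2 + 10*d^4) = 10*A^12 + 115*A^8 + 245*A^4 + 115 + 10*A^-4
  A^2 * (115*d + 90*d^3 + 5*d^5) = -5*A^12 - 115*A^8 - 435*A^4 - 435 - 115*A^-4 - 5*A^-8
  A^0 * (185*d^2 + 66*d^4 + d^6) = A^12 + 72*A^8 + 464*A^4 + 786 + 464*A^-4 + 72*A^-8 + A^-12
  A^-2 * (180*d^3 + 30*d^5) = -30*A^8 - 330*A^4 - 840 - 840*A^-4 - 330*A^-8 - 30*A^-12
  A^-4 * (112*d^4 + 8*d^6) = 8*A^8 + 160*A^4 + 568 + 832*A^-4 + 568*A^-8 + 160*A^-12 + 8*A^-16
  A^-6 * (44*d^5 + d^7) = -A^8 - 51*A^4 - 241 - 475*A^-4 - 475*A^-8 - 241*A^-12 - 51*A^-16 - A^-20
  A^-8 * (10*d^6) = 10*A^4 + 60 + 150*A^-4 + 200*A^-8 + 150*A^-12 + 60*A^-16 + 10*A^-20
  A^-10 * (d^7) = -A^4 - 7 - 21*A^-4 - 35*A^-8 - 35*A^-12 - 21*A^-16 - 7*A^-20 - A^-24
Summing the groups: <K> = A^12 - A^8 + 3*A^4 - 4 + 5*A^-4 - 5*A^-8 + 5*A^-12 - 4*A^-16 + 2*A^-20 - A^-24
Normalise by the writhe: (-A^3)^(-w) = (-A^3)^(-8) = A^-24, so f(A) = A^-24 * <K> = A^-12 - A^-16 + 3*A^-20 - 4*A^-24 + 5*A^-28 - 5*A^-32 + 5*A^-36 - 4*A^-40 + 2*A^-44 - A^-48.
Substitute A = t^(-1/4), i.e. A^e → t^(-e/4): V(t) = -t^12 + 2*t^11 - 4*t^10 + 5*t^9 - 5*t^8 + 5*t^7 - 4*t^6 + 3*t^5 - t^4 + t^3

Answer: -t^12 + 2*t^11 - 4*t^10 + 5*t^9 - 5*t^8 + 5*t^7 - 4*t^6 + 3*t^5 - t^4 + t^3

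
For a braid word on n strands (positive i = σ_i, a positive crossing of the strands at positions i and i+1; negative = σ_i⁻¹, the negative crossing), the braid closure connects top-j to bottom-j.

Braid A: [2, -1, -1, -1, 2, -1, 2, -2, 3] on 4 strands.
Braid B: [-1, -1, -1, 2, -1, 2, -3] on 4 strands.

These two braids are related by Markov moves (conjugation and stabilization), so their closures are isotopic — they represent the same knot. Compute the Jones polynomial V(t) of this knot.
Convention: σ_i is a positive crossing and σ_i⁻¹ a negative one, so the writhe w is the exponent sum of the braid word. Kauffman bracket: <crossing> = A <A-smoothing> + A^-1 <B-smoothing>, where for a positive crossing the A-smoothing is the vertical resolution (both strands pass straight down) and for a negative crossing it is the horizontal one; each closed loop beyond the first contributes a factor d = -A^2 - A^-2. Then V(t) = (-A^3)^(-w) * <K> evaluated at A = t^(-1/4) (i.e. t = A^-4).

Markov-equivalent braids have isotopic closures, hence identical knot invariants. Strip the Markov moves from each word to reach a common short braid β, then compute V(t) once on β.
Braid A: s2 s1^-1 s1^-1 s1^-1 s2 s1^-1 s2 s2^-1 s3 on 4 strands reduces by inverse Markov moves (closure unchanged at each step):
  Destabilize: the word has the form β·s3 where s3 occurs only as the final letter (β ∈ B_3); drop it and the last strand → 3 strands.
  Deconjugate: the word is γ·β·γ⁻¹ with γ = s2 (prefix) and γ⁻¹ = s2^-1 (suffix); strip both.
Reduced to β = s1^-1 s1^-1 s1^-1 s2 s1^-1 s2 on 3 strands, 6 crossings.
Braid B: s1^-1 s1^-1 s1^-1 s2 s1^-1 s2 s3^-1 on 4 strands reduces by inverse Markov moves (closure unchanged at each step):
  Destabilize: the word has the form β·s3^-1 where s3^-1 occurs only as the final letter (β ∈ B_3); drop it and the last strand → 3 strands.
Reduced to β = s1^-1 s1^-1 s1^-1 s2 s1^-1 s2 on 3 strands, 6 crossings.
Both give the same β = s1^-1 s1^-1 s1^-1 s2 s1^-1 s2 on 3 strands, so one state sum suffices:
Braid: s1^-1 s1^-1 s1^-1 s2 s1^-1 s2 on 3 strands, 6 crossings.
Writhe w = (#positive) - (#negative) = 2 - 4 = -2.
State-sum expansion of <K>. There are 2^6 = 64 states.
Each crossing splits two ways (0=vertical, 1=horizontal). The state's weight is A^(#A-smoothings - #B-smoothings) * d^(loops - 1).
Tabulate the states by total A-exponent and number of loops L (A-exp: L × count):
  A^6: L=5 ×1
  A^4: L=4 ×6
  A^2: L=3 ×15
  A^0: L=2 ×19, L=4 ×1
  A^-2: L=1 ×11, L=3 ×4
  A^-4: L=2 ×6
  A^-6: L=3 ×1
Each group contributes A^e * Σ count * d^(L-1):
Powers of d = -A^2 - A^-2: d^2 = A^4 + 2 + A^-4; d^3 = -A^6 - 3*A^2 - 3*A^-2 - A^-6; d^4 = A^8 + 4*A^4 + 6 + 4*A^-4 + A^-8.
  A^6 * (d^4) = A^14 + 4*A^10 + 6*A^6 + 4*A^2 + A^-2
  A^4 * (6*d^3) = -6*A^10 - 18*A^6 - 18*A^2 - 6*A^-2
  A^2 * (15*d^2) = 15*A^6 + 30*A^2 + 15*A^-2
  A^0 * (19*d + d^3) = -A^6 - 22*A^2 - 22*A^-2 - A^-6
  A^-2 * (11 + 4*d^2) = 4*A^2 + 19*A^-2 + 4*A^-6
  A^-4 * (6*d) = -6*A^-2 - 6*A^-6
  A^-6 * (d^2) = A^-2 + 2*A^-6 + A^-10
Summing the groups: <K> = A^14 - 2*A^10 + 2*A^6 - 2*A^2 + 2*A^-2 - A^-6 + A^-10
Normalise by the writhe: (-A^3)^(-w) = (-A^3)^(2) = A^6, so f(A) = A^6 * <K> = A^20 - 2*A^16 + 2*A^12 - 2*A^8 + 2*A^4 - 1 + A^-4.
Substitute A = t^(-1/4), i.e. A^e → t^(-e/4): V(t) = t - 1 + 2*t^-1 - 2*t^-2 + 2*t^-3 - 2*t^-4 + t^-5

Answer: t - 1 + 2*t^-1 - 2*t^-2 + 2*t^-3 - 2*t^-4 + t^-5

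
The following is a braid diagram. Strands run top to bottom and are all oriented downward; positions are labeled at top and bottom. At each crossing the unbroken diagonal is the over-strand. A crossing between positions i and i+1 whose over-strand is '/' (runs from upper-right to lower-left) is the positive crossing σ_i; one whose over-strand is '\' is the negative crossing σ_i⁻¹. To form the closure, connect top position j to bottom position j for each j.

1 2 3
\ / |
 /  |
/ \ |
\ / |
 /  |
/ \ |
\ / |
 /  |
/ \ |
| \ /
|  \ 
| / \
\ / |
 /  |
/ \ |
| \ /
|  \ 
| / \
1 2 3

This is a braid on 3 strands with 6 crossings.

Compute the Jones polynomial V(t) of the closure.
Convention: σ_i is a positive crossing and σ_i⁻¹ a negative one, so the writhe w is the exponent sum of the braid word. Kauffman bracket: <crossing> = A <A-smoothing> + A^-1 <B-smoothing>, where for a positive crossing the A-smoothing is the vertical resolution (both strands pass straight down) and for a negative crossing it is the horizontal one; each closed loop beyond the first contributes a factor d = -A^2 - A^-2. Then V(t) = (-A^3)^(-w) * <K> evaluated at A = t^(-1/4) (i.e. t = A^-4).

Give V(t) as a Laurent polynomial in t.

Reading the diagram top to bottom ('/'-over between positions i,i+1 = s_i, '\'-over = s_i^-1): braid word = s1 s1 s1 s2^-1 s1 s2^-1.
Braid: s1 s1 s1 s2^-1 s1 s2^-1 on 3 strands, 6 crossings.
Writhe w = (#positive) - (#negative) = 4 - 2 = 2.
State-sum expansion of <K>. There are 2^6 = 64 states.
For each crossing: s=0 is the vertical smoothing, s=1 horizontal. Crossing k contributes A^(sign_k * (1 - 2*s_k)); loop factor d = -A^2 - A^-2.
Tabulate the states by total A-exponent and number of loops L (A-exp: L × count):
  A^6: L=3 ×1
  A^4: L=2 ×6
  A^2: L=1 ×11, L=3 ×4
  A^0: L=2 ×19, L=4 ×1
  A^-2: L=3 ×15
  A^-4: L=4 ×6
  A^-6: L=5 ×1
Each group contributes A^e * Σ count * d^(L-1):
Powers of d = -A^2 - A^-2: d^2 = A^4 + 2 + A^-4; d^3 = -A^6 - 3*A^2 - 3*A^-2 - A^-6; d^4 = A^8 + 4*A^4 + 6 + 4*A^-4 + A^-8.
  A^6 * (d^2) = A^10 + 2*A^6 + A^2
  A^4 * (6*d) = -6*A^6 - 6*A^2
  A^2 * (11 + 4*d^2) = 4*A^6 + 19*A^2 + 4*A^-2
  A^0 * (19*d + d^3) = -A^6 - 22*A^2 - 22*A^-2 - A^-6
  A^-2 * (15*d^2) = 15*A^2 + 30*A^-2 + 15*A^-6
  A^-4 * (6*d^3) = -6*A^2 - 18*A^-2 - 18*A^-6 - 6*A^-10
  A^-6 * (d^4) = A^2 + 4*A^-2 + 6*A^-6 + 4*A^-10 + A^-14
Summing the groups: <K> = A^10 - A^6 + 2*A^2 - 2*A^-2 + 2*A^-6 - 2*A^-10 + A^-14
Normalise by the writhe: (-A^3)^(-w) = (-A^3)^(-2) = A^-6, so f(A) = A^-6 * <K> = A^4 - 1 + 2*A^-4 - 2*A^-8 + 2*A^-12 - 2*A^-16 + A^-20.
Substitute A = t^(-1/4), i.e. A^e → t^(-e/4): V(t) = t^5 - 2*t^4 + 2*t^3 - 2*t^2 + 2*t - 1 + t^-1

Answer: t^5 - 2*t^4 + 2*t^3 - 2*t^2 + 2*t - 1 + t^-1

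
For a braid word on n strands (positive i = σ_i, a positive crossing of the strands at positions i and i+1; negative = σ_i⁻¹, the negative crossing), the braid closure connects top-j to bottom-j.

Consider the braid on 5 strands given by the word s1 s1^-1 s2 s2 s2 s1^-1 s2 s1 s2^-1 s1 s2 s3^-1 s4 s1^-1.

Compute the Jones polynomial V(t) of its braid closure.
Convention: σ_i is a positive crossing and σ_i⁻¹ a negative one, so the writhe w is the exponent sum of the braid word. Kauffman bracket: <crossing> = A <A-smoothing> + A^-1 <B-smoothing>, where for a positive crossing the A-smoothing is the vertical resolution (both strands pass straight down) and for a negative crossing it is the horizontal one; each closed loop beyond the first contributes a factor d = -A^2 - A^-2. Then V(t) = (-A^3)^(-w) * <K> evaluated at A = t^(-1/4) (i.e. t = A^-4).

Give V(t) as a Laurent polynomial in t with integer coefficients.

-t^8 + t^7 - 2*t^6 + 3*t^5 - 3*t^4 + 4*t^3 - 2*t^2 + 2*t - 1

Derivation:
The presented braid s1 s1^-1 s2 s2 s2 s1^-1 s2 s1 s2^-1 s1 s2 s3^-1 s4 s1^-1 on 5 strands reduces by inverse Markov moves (closure unchanged at each step):
  Deconjugate: the word is γ·β·γ⁻¹ with γ = s1 (prefix) and γ⁻¹ = s1^-1 (suffix); strip both.
  Destabilize: the word has the form β·s4 where s4 occurs only as the final letter (β ∈ B_4); drop it and the last strand → 4 strands.
  Destabilize: the word has the form β·s3^-1 where s3^-1 occurs only as the final letter (β ∈ B_3); drop it and the last strand → 3 strands.
Reduced to β = s1^-1 s2 s2 s2 s1^-1 s2 s1 s2^-1 s1 s2 on 3 strands, 10 crossings.
Compute on β:
Braid: s1^-1 s2 s2 s2 s1^-1 s2 s1 s2^-1 s1 s2 on 3 strands, 10 crossings.
Writhe w = (#positive) - (#negative) = 7 - 3 = 4.
Enumerate smoothing states for the bracket polynomial. There are 2^10 = 1024 states.
Smooth each crossing (0=||, 1=⌣⌢); contribution A^(Σ sign_k(1-2s_k)) * d^(L-1).
Tabulate the states by total A-exponent and number of loops L (A-exp: L × count):
  A^10: L=2 ×1
  A^8: L=1 ×5, L=3 ×5
  A^6: L=2 ×39, L=4 ×6
  A^4: L=1 ×34, L=3 ×85, L=5 ×1
  A^2: L=2 ×138, L=4 ×72
  A^0: L=1 ×48, L=3 ×167, L=5 ×37
  A^-2: L=2 ×91, L=4 ×109, L=6 ×10
  A^-4: L=3 ×82, L=5 ×37, L=7 ×1
  A^-6: L=4 ×40, L=6 ×5
  A^-8: L=5 ×10
  A^-10: L=6 ×1
Each group contributes A^e * Σ count * d^(L-1):
Powers of d = -A^2 - A^-2: d^2 = A^4 + 2 + A^-4; d^3 = -A^6 - 3*A^2 - 3*A^-2 - A^-6; d^4 = A^8 + 4*A^4 + 6 + 4*A^-4 + A^-8; d^5 = -A^10 - 5*A^6 - 10*A^2 - 10*A^-2 - 5*A^-6 - A^-10; d^6 = A^12 + 6*A^8 + 15*A^4 + 20 + 15*A^-4 + 6*A^-8 + A^-12.
  A^10 * (d) = -A^12 - A^8
  A^8 * (5 + 5*d^2) = 5*A^12 + 15*A^8 + 5*A^4
  A^6 * (39*d + 6*d^3) = -6*A^12 - 57*A^8 - 57*A^4 - 6
  A^4 * (34 + 85*d^2 + d^4) = A^12 + 89*A^8 + 210*A^4 + 89 + A^-4
  A^2 * (138*d + 72*d^3) = -72*A^8 - 354*A^4 - 354 - 72*A^-4
  A^0 * (48 + 167*d^2 + 37*d^4) = 37*A^8 + 315*A^4 + 604 + 315*A^-4 + 37*A^-8
  A^-2 * (91*d + 109*d^3 + 10*d^5) = -10*A^8 - 159*A^4 - 518 - 518*A^-4 - 159*A^-8 - 10*A^-12
  A^-4 * (82*d^2 + 37*d^4 + d^6) = A^8 + 43*A^4 + 245 + 406*A^-4 + 245*A^-8 + 43*A^-12 + A^-16
  A^-6 * (40*d^3 + 5*d^5) = -5*A^4 - 65 - 170*A^-4 - 170*A^-8 - 65*A^-12 - 5*A^-16
  A^-8 * (10*d^4) = 10 + 40*A^-4 + 60*A^-8 + 40*A^-12 + 10*A^-16
  A^-10 * (d^5) = -1 - 5*A^-4 - 10*A^-8 - 10*A^-12 - 5*A^-16 - A^-20
Summing the groups: <K> = -A^12 + 2*A^8 - 2*A^4 + 4 - 3*A^-4 + 3*A^-8 - 2*A^-12 + A^-16 - A^-20
Normalise by the writhe: (-A^3)^(-w) = (-A^3)^(-4) = A^-12, so f(A) = A^-12 * <K> = -1 + 2*A^-4 - 2*A^-8 + 4*A^-12 - 3*A^-16 + 3*A^-20 - 2*A^-24 + A^-28 - A^-32.
Substitute A = t^(-1/4), i.e. A^e → t^(-e/4): V(t) = -t^8 + t^7 - 2*t^6 + 3*t^5 - 3*t^4 + 4*t^3 - 2*t^2 + 2*t - 1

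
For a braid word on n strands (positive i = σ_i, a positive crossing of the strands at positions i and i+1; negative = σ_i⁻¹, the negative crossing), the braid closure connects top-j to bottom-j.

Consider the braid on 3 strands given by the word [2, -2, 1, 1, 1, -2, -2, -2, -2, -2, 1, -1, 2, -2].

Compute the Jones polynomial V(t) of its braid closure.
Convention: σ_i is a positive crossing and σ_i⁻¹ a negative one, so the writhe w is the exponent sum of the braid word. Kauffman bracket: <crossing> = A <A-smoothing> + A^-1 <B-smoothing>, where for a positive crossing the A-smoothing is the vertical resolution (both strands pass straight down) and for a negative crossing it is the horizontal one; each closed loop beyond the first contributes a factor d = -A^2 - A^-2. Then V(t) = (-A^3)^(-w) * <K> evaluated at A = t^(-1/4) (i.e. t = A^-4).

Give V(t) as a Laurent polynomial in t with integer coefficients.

-t^2 + t - 1 + 3*t^-1 - 2*t^-2 + 3*t^-3 - 2*t^-4 + t^-5 - t^-6

Derivation:
The presented braid s2 s2^-1 s1 s1 s1 s2^-1 s2^-1 s2^-1 s2^-1 s2^-1 s1 s1^-1 s2 s2^-1 on 3 strands reduces by inverse Markov moves (closure unchanged at each step):
  Deconjugate: the word is γ·β·γ⁻¹ with γ = s2 s2^-1 (prefix) and γ⁻¹ = s2 s2^-1 (suffix); strip both.
  Deconjugate: the word is γ·β·γ⁻¹ with γ = s1 (prefix) and γ⁻¹ = s1^-1 (suffix); strip both.
Reduced to β = s1 s1 s2^-1 s2^-1 s2^-1 s2^-1 s2^-1 s1 on 3 strands, 8 crossings.
Compute on β:
Braid: s1 s1 s2^-1 s2^-1 s2^-1 s2^-1 s2^-1 s1 on 3 strands, 8 crossings.
Writhe w = (#positive) - (#negative) = 3 - 5 = -2.
State-sum expansion of <K>. There are 2^8 = 256 states.
Each crossing splits two ways (0=vertical, 1=horizontal). The state's weight is A^(#A-smoothings - #B-smoothings) * d^(loops - 1).
Tabulate the states by total A-exponent and number of loops L (A-exp: L × count):
  A^8: L=6 ×1
  A^6: L=5 ×8
  A^4: L=4 ×25, L=6 ×3
  A^2: L=3 ×40, L=5 ×15, L=7 ×1
  A^0: L=2 ×35, L=4 ×30, L=6 ×5
  A^-2: L=1 ×15, L=3 ×31, L=5 ×10
  A^-4: L=2 ×18, L=4 ×10
  A^-6: L=3 ×8
  A^-8: L=4 ×1
Each group contributes A^e * Σ count * d^(L-1):
Powers of d = -A^2 - A^-2: d^2 = A^4 + 2 + A^-4; d^3 = -A^6 - 3*A^2 - 3*A^-2 - A^-6; d^4 = A^8 + 4*A^4 + 6 + 4*A^-4 + A^-8; d^5 = -A^10 - 5*A^6 - 10*A^2 - 10*A^-2 - 5*A^-6 - A^-10; d^6 = A^12 + 6*A^8 + 15*A^4 + 20 + 15*A^-4 + 6*A^-8 + A^-12.
  A^8 * (d^5) = -A^18 - 5*A^14 - 10*A^10 - 10*A^6 - 5*A^2 - A^-2
  A^6 * (8*d^4) = 8*A^14 + 32*A^10 + 48*A^6 + 32*A^2 + 8*A^-2
  A^4 * (25*d^3 + 3*d^5) = -3*A^14 - 40*A^10 - 105*A^6 - 105*A^2 - 40*A^-2 - 3*A^-6
  A^2 * (40*d^2 + 15*d^4 + d^6) = A^14 + 21*A^10 + 115*A^6 + 190*A^2 + 115*A^-2 + 21*A^-6 + A^-10
  A^0 * (35*d + 30*d^3 + 5*d^5) = -5*A^10 - 55*A^6 - 175*A^2 - 175*A^-2 - 55*A^-6 - 5*A^-10
  A^-2 * (15 + 31*d^2 + 10*d^4) = 10*A^6 + 71*A^2 + 137*A^-2 + 71*A^-6 + 10*A^-10
  A^-4 * (18*d + 10*d^3) = -10*A^2 - 48*A^-2 - 48*A^-6 - 10*A^-10
  A^-6 * (8*d^2) = 8*A^-2 + 16*A^-6 + 8*A^-10
  A^-8 * (d^3) = -A^-2 - 3*A^-6 - 3*A^-10 - A^-14
Summing the groups: <K> = -A^18 + A^14 - 2*A^10 + 3*A^6 - 2*A^2 + 3*A^-2 - A^-6 + A^-10 - A^-14
Normalise by the writhe: (-A^3)^(-w) = (-A^3)^(2) = A^6, so f(A) = A^6 * <K> = -A^24 + A^20 - 2*A^16 + 3*A^12 - 2*A^8 + 3*A^4 - 1 + A^-4 - A^-8.
Substitute A = t^(-1/4), i.e. A^e → t^(-e/4): V(t) = -t^2 + t - 1 + 3*t^-1 - 2*t^-2 + 3*t^-3 - 2*t^-4 + t^-5 - t^-6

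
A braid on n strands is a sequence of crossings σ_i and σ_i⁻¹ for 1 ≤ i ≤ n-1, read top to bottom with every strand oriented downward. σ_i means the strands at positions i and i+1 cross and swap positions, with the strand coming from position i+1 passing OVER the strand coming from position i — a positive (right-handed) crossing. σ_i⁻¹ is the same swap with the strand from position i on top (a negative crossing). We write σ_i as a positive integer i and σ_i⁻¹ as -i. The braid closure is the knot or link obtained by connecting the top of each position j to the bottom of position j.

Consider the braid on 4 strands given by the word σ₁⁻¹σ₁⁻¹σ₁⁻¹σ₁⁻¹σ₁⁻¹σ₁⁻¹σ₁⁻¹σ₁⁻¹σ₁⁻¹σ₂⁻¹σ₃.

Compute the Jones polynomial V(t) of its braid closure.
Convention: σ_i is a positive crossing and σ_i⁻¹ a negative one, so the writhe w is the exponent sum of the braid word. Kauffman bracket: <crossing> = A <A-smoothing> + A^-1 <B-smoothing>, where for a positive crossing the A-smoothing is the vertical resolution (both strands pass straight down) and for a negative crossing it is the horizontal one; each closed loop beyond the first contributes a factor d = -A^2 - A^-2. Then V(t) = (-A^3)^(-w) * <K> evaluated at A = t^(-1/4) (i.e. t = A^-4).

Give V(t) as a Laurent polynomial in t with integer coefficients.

t^-4 + t^-6 - t^-7 + t^-8 - t^-9 + t^-10 - t^-11 + t^-12 - t^-13

Derivation:
The presented braid s1^-1 s1^-1 s1^-1 s1^-1 s1^-1 s1^-1 s1^-1 s1^-1 s1^-1 s2^-1 s3 on 4 strands reduces by inverse Markov moves (closure unchanged at each step):
  Destabilize: the word has the form β·s3 where s3 occurs only as the final letter (β ∈ B_3); drop it and the last strand → 3 strands.
  Destabilize: the word has the form β·s2^-1 where s2^-1 occurs only as the final letter (β ∈ B_2); drop it and the last strand → 2 strands.
Reduced to β = s1^-1 s1^-1 s1^-1 s1^-1 s1^-1 s1^-1 s1^-1 s1^-1 s1^-1 on 2 strands, 9 crossings.
Compute on β:
Braid: s1^-1 s1^-1 s1^-1 s1^-1 s1^-1 s1^-1 s1^-1 s1^-1 s1^-1 on 2 strands, 9 crossings.
Writhe w = (#positive) - (#negative) = 0 - 9 = -9.
State-sum expansion of <K>. There are 2^9 = 512 states.
Each crossing splits two ways (0=vertical, 1=horizontal). The state's weight is A^(#A-smoothings - #B-smoothings) * d^(loops - 1).
Tabulate the states by total A-exponent and number of loops L (A-exp: L × count):
  A^9: L=9 ×1
  A^7: L=8 ×9
  A^5: L=7 ×36
  A^3: L=6 ×84
  A^1: L=5 ×126
  A^-1: L=4 ×126
  A^-3: L=3 ×84
  A^-5: L=2 ×36
  A^-7: L=1 ×9
  A^-9: L=2 ×1
Each group contributes A^e * Σ count * d^(L-1):
Powers of d = -A^2 - A^-2: d^2 = A^4 + 2 + A^-4; d^3 = -A^6 - 3*A^2 - 3*A^-2 - A^-6; d^4 = A^8 + 4*A^4 + 6 + 4*A^-4 + A^-8; d^5 = -A^10 - 5*A^6 - 10*A^2 - 10*A^-2 - 5*A^-6 - A^-10; d^6 = A^12 + 6*A^8 + 15*A^4 + 20 + 15*A^-4 + 6*A^-8 + A^-12; d^7 = -A^14 - 7*A^10 - 21*A^6 - 35*A^2 - 35*A^-2 - 21*A^-6 - 7*A^-10 - A^-14; d^8 = A^16 + 8*A^12 + 28*A^8 + 56*A^4 + 70 + 56*A^-4 + 28*A^-8 + 8*A^-12 + A^-16.
  A^9 * (d^8) = A^25 + 8*A^21 + 28*A^17 + 56*A^13 + 70*A^9 + 56*A^5 + 28*A + 8*A^-3 + A^-7
  A^7 * (9*d^7) = -9*A^21 - 63*A^17 - 189*A^13 - 315*A^9 - 315*A^5 - 189*A - 63*A^-3 - 9*A^-7
  A^5 * (36*d^6) = 36*A^17 + 216*A^13 + 540*A^9 + 720*A^5 + 540*A + 216*A^-3 + 36*A^-7
  A^3 * (84*d^5) = -84*A^13 - 420*A^9 - 840*A^5 - 840*A - 420*A^-3 - 84*A^-7
  A^1 * (126*d^4) = 126*A^9 + 504*A^5 + 756*A + 504*A^-3 + 126*A^-7
  A^-1 * (126*d^3) = -126*A^5 - 378*A - 378*A^-3 - 126*A^-7
  A^-3 * (84*d^2) = 84*A + 168*A^-3 + 84*A^-7
  A^-5 * (36*d) = -36*A^-3 - 36*A^-7
  A^-7 * (9) = 9*A^-7
  A^-9 * (d) = -A^-7 - A^-11
Summing the groups: <K> = A^25 - A^21 + A^17 - A^13 + A^9 - A^5 + A - A^-3 - A^-11
Normalise by the writhe: (-A^3)^(-w) = (-A^3)^(9) = -A^27, so f(A) = -A^27 * <K> = -A^52 + A^48 - A^44 + A^40 - A^36 + A^32 - A^28 + A^24 + A^16.
Substitute A = t^(-1/4), i.e. A^e → t^(-e/4): V(t) = t^-4 + t^-6 - t^-7 + t^-8 - t^-9 + t^-10 - t^-11 + t^-12 - t^-13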